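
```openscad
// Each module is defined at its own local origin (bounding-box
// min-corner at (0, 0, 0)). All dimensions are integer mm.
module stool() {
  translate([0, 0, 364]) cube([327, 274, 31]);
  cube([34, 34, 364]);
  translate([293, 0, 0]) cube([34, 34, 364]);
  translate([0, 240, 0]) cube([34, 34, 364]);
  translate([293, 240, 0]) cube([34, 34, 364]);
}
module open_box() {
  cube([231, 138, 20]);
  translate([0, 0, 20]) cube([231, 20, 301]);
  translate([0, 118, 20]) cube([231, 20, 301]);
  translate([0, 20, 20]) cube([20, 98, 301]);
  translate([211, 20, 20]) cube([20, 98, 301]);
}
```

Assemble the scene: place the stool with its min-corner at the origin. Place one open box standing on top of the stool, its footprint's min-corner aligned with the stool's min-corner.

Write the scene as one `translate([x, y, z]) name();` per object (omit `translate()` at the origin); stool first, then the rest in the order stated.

stool();
translate([0, 0, 395]) open_box();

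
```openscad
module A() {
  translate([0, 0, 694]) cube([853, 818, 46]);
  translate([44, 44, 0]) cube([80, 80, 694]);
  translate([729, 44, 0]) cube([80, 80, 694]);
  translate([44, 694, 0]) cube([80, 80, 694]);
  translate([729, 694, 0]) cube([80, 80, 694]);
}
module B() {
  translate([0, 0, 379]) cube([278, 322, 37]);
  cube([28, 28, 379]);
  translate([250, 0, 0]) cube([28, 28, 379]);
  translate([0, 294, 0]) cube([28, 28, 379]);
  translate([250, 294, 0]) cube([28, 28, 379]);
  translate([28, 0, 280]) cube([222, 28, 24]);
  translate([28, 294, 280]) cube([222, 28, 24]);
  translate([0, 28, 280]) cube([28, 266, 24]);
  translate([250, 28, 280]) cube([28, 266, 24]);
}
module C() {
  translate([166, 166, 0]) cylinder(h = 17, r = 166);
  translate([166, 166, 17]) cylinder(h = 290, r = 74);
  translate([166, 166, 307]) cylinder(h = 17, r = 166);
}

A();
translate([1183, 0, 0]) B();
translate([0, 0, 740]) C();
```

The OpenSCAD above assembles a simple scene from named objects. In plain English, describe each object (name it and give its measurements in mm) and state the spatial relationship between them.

A is a table with a 853×818 mm rectangular top, 46 mm thick, top surface at z = 740 mm, supported by four 80×80 mm square legs, each inset 44 mm from the nearest pair of top edges, running from the floor.

B is a simple wooden stool: a rectangular seat 278 mm (x) by 322 mm (y), 37 mm thick, top face at z = 416 mm, on four square legs, each 28×28 mm in cross-section. The legs rest on z = 0, each flush with a corner of the seat. Four stretchers, 28 mm wide and 24 mm tall, connect adjacent legs with their undersides at z = 280 mm, each running between the inner faces of the legs it joins and aligned with the legs' outer faces on the other axis.

C is a spool: two coaxial disc flanges of radius 166 mm and thickness 17 mm, joined by a core cylinder of radius 74 mm and height 290 mm. The lower flange rests on z = 0 and the three cylinders share a vertical axis.

The stool is on the floor beside the table on its +x side. The spool is on top of the table.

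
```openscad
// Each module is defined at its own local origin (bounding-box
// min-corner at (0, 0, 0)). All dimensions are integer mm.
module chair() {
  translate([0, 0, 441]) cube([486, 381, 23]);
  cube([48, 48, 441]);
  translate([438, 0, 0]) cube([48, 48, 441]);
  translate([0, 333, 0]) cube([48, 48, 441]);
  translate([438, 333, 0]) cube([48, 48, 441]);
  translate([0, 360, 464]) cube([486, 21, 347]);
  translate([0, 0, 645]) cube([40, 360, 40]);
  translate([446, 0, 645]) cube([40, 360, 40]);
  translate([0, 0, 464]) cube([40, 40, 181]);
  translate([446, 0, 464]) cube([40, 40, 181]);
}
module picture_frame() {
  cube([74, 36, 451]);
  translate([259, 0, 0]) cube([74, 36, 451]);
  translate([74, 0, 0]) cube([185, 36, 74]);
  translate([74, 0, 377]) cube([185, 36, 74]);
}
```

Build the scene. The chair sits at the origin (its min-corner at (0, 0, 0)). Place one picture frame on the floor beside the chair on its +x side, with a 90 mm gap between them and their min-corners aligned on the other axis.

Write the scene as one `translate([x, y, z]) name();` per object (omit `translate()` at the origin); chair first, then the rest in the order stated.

chair();
translate([576, 0, 0]) picture_frame();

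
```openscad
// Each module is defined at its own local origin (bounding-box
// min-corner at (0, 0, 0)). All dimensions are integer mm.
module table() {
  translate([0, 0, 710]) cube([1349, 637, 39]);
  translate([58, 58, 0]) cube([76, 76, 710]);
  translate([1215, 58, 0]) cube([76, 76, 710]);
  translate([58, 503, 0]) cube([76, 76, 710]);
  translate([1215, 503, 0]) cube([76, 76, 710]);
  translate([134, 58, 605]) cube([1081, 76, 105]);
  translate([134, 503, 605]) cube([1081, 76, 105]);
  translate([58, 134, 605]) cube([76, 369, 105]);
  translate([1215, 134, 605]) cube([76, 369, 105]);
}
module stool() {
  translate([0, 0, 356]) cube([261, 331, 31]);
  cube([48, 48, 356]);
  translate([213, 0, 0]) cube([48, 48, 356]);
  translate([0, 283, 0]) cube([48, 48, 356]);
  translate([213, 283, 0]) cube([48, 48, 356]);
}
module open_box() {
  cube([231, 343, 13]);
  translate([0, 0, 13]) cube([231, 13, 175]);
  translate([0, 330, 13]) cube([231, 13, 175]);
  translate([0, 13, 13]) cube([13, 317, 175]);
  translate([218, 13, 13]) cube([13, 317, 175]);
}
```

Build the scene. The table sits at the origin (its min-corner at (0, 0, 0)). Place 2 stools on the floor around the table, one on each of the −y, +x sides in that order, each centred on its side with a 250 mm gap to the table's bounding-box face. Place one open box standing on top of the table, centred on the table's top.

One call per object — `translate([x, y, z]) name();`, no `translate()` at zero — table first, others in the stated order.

table();
translate([544, -581, 0]) stool();
translate([1599, 153, 0]) stool();
translate([559, 147, 749]) open_box();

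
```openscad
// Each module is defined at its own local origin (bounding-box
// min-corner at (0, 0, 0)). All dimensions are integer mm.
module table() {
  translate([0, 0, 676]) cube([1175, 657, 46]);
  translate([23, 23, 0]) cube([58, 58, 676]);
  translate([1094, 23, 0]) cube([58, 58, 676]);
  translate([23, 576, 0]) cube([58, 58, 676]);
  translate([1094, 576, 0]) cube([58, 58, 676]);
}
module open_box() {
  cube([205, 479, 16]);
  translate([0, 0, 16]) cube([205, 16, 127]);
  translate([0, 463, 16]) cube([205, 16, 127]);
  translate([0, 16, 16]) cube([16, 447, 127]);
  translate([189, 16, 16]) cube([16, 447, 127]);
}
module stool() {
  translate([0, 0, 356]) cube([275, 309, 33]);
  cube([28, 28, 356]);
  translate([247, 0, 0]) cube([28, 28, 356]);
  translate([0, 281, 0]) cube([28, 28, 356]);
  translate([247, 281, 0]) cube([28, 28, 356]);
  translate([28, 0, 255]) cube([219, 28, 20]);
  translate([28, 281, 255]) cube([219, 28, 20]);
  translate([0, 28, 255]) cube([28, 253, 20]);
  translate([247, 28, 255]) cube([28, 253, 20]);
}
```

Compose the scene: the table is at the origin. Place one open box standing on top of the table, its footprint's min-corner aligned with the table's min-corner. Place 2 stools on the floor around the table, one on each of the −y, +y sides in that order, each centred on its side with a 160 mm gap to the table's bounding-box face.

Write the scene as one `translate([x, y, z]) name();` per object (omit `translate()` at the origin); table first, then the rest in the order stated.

table();
translate([0, 0, 722]) open_box();
translate([450, -469, 0]) stool();
translate([450, 817, 0]) stool();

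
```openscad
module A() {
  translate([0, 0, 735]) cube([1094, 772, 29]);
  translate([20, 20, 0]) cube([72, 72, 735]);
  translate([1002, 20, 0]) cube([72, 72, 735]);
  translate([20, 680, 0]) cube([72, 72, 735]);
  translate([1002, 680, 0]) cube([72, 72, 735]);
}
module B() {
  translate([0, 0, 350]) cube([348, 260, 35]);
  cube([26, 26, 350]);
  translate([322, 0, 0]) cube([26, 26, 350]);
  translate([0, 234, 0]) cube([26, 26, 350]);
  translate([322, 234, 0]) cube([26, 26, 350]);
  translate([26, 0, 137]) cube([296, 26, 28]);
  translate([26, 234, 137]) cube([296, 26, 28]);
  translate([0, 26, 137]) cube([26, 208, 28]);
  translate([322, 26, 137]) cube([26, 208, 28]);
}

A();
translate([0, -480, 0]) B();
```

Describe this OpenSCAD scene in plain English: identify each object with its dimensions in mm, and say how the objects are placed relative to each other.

A is a table: top 1094 mm (x) × 772 mm (y), 29 mm thick, upper face at z = 764 mm, on four 72×72 mm square legs, each inset 20 mm from the nearest pair of top edges, running from z = 0 to the bottom of the top.

B is a four-legged stool. The seat is a 348×260×35 mm slab whose top surface is at z = 385 mm; four square legs, each 26×26 mm in cross-section, run from the floor (z = 0) to the underside of the seat, each flush with a corner of the seat. Four stretchers, 26 mm wide and 28 mm tall, connect adjacent legs with their undersides at z = 137 mm, each running between the inner faces of the legs it joins and aligned with the legs' outer faces on the other axis.

The stool is on the floor beside the table on its −y side.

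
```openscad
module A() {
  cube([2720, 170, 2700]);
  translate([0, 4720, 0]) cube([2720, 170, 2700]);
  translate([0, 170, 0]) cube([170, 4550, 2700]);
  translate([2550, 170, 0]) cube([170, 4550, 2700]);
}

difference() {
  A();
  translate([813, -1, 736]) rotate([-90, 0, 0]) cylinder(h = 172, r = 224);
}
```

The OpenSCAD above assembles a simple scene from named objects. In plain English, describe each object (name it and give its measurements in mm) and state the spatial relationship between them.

A is the wall frame of a small rectangular building: four walls, each 2700 mm tall and 170 mm thick, enclosing a footprint 2720 mm (x) by 4890 mm (y) outside-to-outside, with no floor or roof. The front and back walls (the −y and +y sides) span the full width; the two side walls fit between them.

The house frame has a circular hole of radius 224 mm through its front wall, centred at (x = 813, z = 736).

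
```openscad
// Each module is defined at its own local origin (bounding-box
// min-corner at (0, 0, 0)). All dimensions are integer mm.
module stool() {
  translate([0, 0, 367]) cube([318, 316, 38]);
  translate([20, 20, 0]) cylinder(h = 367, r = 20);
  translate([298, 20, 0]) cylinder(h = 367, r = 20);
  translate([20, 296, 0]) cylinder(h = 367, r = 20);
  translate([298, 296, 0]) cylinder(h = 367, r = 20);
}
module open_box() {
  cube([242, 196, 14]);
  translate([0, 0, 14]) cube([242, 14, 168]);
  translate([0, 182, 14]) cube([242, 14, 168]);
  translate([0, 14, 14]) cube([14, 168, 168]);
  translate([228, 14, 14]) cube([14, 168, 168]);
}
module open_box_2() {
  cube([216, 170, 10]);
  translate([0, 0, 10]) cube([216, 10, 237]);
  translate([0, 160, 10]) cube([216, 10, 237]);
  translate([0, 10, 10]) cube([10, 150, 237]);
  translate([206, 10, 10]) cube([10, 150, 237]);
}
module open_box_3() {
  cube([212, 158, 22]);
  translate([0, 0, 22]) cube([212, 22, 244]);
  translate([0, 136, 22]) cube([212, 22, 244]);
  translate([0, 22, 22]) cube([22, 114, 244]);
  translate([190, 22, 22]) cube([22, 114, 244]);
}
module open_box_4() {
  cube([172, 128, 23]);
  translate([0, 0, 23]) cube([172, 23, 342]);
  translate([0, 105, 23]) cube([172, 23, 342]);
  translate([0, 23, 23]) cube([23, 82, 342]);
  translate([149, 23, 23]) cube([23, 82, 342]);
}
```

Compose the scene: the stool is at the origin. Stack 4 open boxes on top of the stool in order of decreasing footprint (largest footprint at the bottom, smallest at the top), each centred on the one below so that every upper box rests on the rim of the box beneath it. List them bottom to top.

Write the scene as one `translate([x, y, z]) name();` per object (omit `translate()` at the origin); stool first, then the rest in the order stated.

stool();
translate([38, 60, 405]) open_box();
translate([51, 73, 587]) open_box_2();
translate([53, 79, 834]) open_box_3();
translate([73, 94, 1100]) open_box_4();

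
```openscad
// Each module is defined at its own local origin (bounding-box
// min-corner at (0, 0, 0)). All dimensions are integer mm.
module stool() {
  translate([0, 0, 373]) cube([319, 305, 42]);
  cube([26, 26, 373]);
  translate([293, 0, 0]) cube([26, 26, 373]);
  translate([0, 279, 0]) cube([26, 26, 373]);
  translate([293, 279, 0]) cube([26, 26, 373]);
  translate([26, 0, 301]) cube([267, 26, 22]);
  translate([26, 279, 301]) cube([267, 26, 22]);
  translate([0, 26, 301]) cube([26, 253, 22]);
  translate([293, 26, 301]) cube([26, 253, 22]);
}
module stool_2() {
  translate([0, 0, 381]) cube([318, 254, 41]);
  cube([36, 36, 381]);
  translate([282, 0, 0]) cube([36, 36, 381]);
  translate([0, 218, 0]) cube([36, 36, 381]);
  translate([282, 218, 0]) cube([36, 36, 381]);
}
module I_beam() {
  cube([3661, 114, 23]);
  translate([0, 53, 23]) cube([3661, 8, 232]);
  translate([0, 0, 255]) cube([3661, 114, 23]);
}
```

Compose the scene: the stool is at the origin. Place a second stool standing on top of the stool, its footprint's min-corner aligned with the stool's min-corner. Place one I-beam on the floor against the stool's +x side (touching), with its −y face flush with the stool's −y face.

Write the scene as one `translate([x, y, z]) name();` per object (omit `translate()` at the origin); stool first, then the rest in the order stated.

stool();
translate([0, 0, 415]) stool_2();
translate([319, 0, 0]) I_beam();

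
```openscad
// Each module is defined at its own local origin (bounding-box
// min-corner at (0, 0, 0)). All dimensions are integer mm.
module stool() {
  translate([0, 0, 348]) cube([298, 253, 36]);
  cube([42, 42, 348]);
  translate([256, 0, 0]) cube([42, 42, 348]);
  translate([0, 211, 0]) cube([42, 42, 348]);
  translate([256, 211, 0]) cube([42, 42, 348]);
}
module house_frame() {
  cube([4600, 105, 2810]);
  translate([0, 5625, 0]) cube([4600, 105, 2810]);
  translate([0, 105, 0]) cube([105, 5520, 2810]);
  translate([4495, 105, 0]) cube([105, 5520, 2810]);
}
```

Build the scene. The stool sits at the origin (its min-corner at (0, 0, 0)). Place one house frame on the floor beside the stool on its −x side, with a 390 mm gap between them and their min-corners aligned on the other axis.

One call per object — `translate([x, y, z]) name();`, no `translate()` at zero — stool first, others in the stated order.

stool();
translate([-4990, 0, 0]) house_frame();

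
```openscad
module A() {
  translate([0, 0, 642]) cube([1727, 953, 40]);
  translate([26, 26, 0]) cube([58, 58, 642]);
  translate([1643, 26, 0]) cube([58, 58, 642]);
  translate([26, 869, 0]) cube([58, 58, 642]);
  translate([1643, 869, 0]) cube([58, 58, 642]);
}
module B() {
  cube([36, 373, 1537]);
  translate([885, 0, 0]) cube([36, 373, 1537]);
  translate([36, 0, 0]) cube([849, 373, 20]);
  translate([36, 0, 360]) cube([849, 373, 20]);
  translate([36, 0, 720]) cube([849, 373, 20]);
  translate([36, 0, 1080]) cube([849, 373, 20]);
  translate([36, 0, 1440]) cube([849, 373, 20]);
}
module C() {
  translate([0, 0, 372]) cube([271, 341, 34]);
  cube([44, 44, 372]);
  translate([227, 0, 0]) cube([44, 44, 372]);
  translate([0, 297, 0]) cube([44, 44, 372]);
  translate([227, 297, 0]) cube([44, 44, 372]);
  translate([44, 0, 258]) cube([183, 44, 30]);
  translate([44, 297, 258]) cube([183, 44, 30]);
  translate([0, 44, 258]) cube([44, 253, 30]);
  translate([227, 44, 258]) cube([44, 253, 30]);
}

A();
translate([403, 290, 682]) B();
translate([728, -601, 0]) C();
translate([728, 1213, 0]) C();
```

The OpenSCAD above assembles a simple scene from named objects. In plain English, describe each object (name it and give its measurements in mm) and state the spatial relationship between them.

A is a table: top 1727 mm (x) × 953 mm (y), 40 mm thick, upper face at z = 682 mm, on four 58×58 mm square legs, each inset 26 mm from the nearest pair of top edges, running from z = 0 to the bottom of the top.

B is an open bookshelf. Two side panels, each 36 mm thick, 373 mm deep and 1537 mm tall, stand 921 mm apart (outside-to-outside). Between them sit 5 shelves, each 20 mm thick and 373 mm deep, spanning the full gap between the sides. The bottom shelf rests on the floor (its underside at z = 0) and the clear gap between one shelf's top and the next shelf's underside is 340 mm.

C is a simple wooden stool: a rectangular seat 271 mm (x) by 341 mm (y), 34 mm thick, top face at z = 406 mm, on four square legs, each 44×44 mm in cross-section. The legs rest on z = 0, each flush with a corner of the seat. Four stretchers, 44 mm wide and 30 mm tall, connect adjacent legs with their undersides at z = 258 mm, each running between the inner faces of the legs it joins and aligned with the legs' outer faces on the other axis.

The bookshelf is on top of the table, centred. Two stools sit around the table at the −y, +y sides.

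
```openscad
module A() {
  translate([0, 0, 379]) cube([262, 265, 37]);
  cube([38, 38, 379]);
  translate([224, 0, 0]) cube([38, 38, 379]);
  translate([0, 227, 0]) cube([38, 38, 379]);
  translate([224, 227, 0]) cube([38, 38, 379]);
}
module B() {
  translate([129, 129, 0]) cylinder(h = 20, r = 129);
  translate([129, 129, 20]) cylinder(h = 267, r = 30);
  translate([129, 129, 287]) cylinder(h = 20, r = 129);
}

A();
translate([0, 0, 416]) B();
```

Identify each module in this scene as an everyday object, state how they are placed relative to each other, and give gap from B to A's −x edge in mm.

A is a stool. B is a spool. The spool is on top of the stool. The gap from the spool to the stool's −x edge is 0 mm.

The spool's min-x is at 0; the stool's min-x is 0; gap = 0 mm.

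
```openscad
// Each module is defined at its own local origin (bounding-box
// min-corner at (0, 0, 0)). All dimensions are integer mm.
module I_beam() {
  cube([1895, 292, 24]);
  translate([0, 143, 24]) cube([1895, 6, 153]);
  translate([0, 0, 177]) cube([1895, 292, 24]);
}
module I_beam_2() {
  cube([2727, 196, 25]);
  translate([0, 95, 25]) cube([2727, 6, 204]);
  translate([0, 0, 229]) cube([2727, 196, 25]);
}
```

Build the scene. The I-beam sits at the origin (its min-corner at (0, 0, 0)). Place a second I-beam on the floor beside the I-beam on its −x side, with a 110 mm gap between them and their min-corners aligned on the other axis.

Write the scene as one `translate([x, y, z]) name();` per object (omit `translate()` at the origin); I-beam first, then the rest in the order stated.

I_beam();
translate([-2837, 0, 0]) I_beam_2();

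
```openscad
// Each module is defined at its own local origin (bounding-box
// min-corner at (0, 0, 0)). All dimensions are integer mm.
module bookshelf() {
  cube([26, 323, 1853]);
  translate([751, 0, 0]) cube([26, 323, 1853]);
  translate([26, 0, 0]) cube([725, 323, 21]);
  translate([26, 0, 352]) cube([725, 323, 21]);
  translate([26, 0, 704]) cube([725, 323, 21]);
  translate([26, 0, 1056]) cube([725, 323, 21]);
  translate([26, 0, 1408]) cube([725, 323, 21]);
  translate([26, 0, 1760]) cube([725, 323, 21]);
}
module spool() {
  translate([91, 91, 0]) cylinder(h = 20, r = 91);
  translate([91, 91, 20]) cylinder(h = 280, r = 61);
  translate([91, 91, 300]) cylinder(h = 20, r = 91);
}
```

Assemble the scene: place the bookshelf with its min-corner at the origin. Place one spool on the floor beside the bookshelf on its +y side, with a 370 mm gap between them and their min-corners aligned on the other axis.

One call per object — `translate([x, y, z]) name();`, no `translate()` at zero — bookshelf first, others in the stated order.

bookshelf();
translate([0, 693, 0]) spool();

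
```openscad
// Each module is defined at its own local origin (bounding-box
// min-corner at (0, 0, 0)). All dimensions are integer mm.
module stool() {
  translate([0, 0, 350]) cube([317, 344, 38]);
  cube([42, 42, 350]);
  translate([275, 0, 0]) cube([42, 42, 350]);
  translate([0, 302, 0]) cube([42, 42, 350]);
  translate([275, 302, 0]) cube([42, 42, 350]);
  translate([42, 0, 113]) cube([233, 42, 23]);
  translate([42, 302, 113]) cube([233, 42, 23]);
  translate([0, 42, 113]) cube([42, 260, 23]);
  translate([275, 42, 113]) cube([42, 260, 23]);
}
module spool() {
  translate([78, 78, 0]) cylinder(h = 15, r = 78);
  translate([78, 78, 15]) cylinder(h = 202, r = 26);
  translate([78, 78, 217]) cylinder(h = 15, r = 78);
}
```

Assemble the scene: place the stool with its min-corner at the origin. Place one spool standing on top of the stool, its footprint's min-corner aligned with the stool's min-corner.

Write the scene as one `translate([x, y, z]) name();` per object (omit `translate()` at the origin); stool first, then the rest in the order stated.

stool();
translate([0, 0, 388]) spool();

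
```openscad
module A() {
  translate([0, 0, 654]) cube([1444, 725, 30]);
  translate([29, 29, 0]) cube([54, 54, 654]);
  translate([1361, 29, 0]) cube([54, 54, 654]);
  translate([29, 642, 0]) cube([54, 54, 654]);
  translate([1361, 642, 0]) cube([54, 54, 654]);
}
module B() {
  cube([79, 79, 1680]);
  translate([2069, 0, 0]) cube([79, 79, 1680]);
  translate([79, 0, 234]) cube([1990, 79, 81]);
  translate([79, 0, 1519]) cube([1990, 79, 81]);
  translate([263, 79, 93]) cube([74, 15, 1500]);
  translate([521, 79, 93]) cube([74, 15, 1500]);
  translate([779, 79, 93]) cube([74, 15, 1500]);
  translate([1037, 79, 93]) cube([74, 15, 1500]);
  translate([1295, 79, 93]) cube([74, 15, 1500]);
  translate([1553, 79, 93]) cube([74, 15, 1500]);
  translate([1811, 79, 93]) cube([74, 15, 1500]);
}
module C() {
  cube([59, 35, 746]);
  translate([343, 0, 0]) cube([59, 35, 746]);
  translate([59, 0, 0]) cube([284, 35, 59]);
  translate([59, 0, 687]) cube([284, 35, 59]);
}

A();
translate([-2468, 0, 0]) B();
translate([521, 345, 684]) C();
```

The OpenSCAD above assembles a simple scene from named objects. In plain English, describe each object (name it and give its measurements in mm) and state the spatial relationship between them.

A is a table: top 1444 mm (x) × 725 mm (y), 30 mm thick, upper face at z = 684 mm, on four 54×54 mm square legs, each inset 29 mm from the nearest pair of top edges, running from z = 0 to the bottom of the top.

B is a fence section. Two 79×79 mm posts, 1680 mm tall, stand on the floor with a clear span of 1990 mm between their inner faces. Two horizontal rails of 79×81 mm section span the gap between the posts with their undersides at z = 234 mm and z = 1519 mm, flush with the posts' −y face. 7 pickets, each 74 mm wide, 15 mm thick and 1500 mm tall, are fixed to the +y face of the rails with their bottoms at z = 93 mm, evenly spaced across the span with equal gaps (rounded down to the nearest mm) at the −x end and between each pair — any rounding remainder accumulates at the +x end.

C is a picture frame with a 284×628 mm rectangular opening (x by z) and a uniform 59 mm border on every side. Frame depth is 35 mm along y. It is built from two vertical stiles running the full outside height and two horizontal rails spanning the gap between the stiles.

The fence section is on the floor beside the table on its −x side. The picture frame is on top of the table, centred.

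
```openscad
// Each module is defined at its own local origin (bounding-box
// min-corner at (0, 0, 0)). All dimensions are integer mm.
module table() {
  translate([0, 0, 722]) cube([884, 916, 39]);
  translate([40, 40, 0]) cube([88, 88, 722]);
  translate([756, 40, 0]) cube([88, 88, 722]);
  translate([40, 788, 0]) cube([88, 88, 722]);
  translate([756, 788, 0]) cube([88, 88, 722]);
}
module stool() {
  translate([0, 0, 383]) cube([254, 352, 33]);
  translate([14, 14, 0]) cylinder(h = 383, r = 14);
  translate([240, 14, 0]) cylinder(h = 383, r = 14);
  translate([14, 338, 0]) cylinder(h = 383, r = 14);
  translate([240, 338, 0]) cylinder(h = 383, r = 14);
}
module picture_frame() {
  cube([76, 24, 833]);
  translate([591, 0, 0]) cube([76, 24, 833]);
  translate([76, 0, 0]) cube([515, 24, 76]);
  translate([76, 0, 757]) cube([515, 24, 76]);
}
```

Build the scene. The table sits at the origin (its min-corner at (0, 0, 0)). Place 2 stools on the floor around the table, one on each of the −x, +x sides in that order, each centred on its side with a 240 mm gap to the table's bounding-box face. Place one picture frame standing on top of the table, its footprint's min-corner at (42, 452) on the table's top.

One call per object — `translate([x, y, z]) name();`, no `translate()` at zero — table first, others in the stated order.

table();
translate([-494, 282, 0]) stool();
translate([1124, 282, 0]) stool();
translate([42, 452, 761]) picture_frame();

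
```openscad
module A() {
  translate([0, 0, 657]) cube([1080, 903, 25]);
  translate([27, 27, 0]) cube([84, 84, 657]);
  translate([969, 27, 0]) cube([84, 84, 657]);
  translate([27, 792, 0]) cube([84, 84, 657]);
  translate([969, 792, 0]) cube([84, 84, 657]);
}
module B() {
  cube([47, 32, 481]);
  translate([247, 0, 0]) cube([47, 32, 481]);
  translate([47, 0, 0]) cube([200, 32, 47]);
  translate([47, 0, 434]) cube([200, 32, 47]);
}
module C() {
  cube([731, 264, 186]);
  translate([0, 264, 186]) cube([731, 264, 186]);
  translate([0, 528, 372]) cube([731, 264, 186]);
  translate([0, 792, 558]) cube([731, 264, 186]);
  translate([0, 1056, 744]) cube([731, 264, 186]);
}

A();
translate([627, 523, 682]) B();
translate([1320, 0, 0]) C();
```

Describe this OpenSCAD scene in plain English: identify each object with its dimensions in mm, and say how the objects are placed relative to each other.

A is a table with a 1080×903 mm rectangular top, 25 mm thick, top surface at z = 682 mm, supported by four 84×84 mm square legs, each inset 27 mm from the nearest pair of top edges, running from the floor.

B is a picture frame with a 200×387 mm rectangular opening (x by z) and a uniform 47 mm border on every side. Frame depth is 32 mm along y. It is built from two vertical stiles running the full outside height and two horizontal rails spanning the gap between the stiles.

C is a straight staircase of 5 solid steps. Each step is 731 mm wide (x), 264 mm deep (y, the going) and 186 mm tall (the rise). The first step rests on the floor; each subsequent step sits one going further in +y and one rise higher in +z, directly behind and above the previous step with no overlap.

The picture frame is on top of the table. The staircase is on the floor beside the table on its +x side.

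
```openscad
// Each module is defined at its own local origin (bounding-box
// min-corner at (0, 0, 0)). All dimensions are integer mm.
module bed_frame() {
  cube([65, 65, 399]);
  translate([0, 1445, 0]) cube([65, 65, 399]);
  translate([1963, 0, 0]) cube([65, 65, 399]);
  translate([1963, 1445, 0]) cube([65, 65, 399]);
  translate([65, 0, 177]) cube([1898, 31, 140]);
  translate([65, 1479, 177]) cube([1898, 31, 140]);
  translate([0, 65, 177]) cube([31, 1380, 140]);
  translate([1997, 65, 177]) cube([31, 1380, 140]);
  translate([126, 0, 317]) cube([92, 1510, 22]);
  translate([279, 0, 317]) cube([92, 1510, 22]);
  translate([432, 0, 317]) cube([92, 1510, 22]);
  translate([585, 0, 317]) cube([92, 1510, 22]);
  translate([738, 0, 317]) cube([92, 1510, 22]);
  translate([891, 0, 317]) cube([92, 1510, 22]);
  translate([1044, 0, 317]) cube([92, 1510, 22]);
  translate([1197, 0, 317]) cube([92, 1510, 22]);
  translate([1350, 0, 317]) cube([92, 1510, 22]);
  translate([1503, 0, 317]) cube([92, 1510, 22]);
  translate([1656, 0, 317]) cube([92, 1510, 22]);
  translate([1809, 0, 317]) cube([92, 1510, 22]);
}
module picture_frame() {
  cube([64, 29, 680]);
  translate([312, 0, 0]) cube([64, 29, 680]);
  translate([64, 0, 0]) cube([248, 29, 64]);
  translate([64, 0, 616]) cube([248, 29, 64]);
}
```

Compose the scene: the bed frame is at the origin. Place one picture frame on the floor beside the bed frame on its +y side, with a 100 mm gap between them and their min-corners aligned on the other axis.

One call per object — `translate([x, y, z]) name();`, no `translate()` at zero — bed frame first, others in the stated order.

bed_frame();
translate([0, 1610, 0]) picture_frame();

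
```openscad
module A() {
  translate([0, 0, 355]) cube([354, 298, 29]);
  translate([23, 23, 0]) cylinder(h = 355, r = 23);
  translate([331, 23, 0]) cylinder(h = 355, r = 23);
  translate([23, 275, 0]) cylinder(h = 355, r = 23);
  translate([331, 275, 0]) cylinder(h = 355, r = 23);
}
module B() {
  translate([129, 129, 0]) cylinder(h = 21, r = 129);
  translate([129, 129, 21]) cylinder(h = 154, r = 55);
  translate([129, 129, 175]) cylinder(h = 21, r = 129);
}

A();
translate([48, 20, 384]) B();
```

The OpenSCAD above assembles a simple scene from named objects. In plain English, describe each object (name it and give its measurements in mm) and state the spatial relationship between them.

A is a simple wooden stool: a rectangular seat 354 mm (x) by 298 mm (y), 29 mm thick, top face at z = 384 mm, on four round legs, each 46 mm in diameter. The legs rest on z = 0, each leg's axis is inset half a diameter from the nearest pair of seat edges (so the leg's bounding box is flush with the corner).

B is a spool: two coaxial disc flanges of radius 129 mm and thickness 21 mm, joined by a core cylinder of radius 55 mm and height 154 mm. The lower flange rests on z = 0 and the three cylinders share a vertical axis.

The spool is on top of the stool, centred.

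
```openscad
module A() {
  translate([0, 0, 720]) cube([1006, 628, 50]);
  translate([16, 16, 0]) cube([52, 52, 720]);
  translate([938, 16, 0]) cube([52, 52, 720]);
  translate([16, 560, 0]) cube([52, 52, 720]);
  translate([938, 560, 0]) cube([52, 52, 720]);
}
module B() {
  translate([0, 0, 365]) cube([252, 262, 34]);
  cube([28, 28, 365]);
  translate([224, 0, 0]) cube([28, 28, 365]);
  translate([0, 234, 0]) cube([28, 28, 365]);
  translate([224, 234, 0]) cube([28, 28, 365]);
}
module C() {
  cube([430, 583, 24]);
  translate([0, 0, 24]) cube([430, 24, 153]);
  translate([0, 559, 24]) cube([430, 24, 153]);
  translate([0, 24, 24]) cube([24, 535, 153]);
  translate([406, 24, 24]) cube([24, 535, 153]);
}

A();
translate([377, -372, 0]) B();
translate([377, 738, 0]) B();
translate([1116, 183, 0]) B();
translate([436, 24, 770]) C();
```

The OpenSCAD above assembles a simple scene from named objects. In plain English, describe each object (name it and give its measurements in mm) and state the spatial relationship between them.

A is a rectangular dining table. The top is 1006×628×50 mm with its upper surface at z = 770 mm. It stands on four 52×52 mm square legs, each inset 16 mm from the nearest pair of top edges, running from the floor to the underside of the top.

B is a four-legged stool. The seat is a 252×262×34 mm slab whose top surface is at z = 399 mm; four square legs, each 28×28 mm in cross-section, run from the floor (z = 0) to the underside of the seat, each flush with a corner of the seat.

C is an open storage box with external size 430×583×177 mm and wall thickness 24 mm (the base is also 24 mm thick). The base covers the whole footprint; the four walls stand on the base, with the y-facing walls full-width and the x-facing walls fitting between their inner faces.

Three stools sit around the table at the −y, +y, +x sides. The open box is on top of the table.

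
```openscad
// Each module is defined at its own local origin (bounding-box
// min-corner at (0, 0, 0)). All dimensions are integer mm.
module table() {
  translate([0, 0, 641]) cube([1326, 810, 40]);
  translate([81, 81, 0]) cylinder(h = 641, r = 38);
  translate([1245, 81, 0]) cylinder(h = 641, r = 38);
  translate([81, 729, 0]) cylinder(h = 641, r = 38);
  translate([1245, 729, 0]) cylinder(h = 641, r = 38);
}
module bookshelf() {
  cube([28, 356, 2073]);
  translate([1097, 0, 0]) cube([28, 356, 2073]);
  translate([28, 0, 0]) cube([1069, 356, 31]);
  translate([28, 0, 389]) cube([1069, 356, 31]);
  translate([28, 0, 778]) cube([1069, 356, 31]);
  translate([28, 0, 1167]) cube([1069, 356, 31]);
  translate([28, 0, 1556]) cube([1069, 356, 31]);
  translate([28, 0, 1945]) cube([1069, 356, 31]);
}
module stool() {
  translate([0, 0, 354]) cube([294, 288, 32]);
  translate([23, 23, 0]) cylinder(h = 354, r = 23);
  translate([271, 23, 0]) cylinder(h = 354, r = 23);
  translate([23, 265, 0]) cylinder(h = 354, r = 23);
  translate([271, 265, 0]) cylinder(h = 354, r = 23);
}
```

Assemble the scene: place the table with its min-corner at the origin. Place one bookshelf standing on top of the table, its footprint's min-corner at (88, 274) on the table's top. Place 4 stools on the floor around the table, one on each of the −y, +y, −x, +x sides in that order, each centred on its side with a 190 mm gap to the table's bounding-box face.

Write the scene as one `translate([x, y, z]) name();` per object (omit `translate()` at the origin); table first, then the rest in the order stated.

table();
translate([88, 274, 681]) bookshelf();
translate([516, -478, 0]) stool();
translate([516, 1000, 0]) stool();
translate([-484, 261, 0]) stool();
translate([1516, 261, 0]) stool();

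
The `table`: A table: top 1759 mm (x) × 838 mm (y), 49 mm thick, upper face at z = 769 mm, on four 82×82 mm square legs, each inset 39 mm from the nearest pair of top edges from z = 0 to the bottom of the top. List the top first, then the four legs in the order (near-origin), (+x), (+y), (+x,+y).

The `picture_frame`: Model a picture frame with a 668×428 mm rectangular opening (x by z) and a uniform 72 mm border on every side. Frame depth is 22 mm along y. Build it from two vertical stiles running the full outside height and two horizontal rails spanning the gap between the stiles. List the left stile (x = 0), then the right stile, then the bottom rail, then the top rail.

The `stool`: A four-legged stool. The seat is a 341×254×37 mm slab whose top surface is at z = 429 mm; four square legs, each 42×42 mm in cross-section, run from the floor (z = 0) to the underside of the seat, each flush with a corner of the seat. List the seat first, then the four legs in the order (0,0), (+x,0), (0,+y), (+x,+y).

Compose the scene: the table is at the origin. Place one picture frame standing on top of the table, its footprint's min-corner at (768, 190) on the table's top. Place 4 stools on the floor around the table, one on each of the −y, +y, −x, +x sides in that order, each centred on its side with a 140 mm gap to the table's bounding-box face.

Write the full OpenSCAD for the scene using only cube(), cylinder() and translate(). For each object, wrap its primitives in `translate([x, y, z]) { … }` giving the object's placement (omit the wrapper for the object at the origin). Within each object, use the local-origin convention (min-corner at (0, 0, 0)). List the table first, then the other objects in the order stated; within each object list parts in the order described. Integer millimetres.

translate([0, 0, 720]) cube([1759, 838, 49]);
translate([39, 39, 0]) cube([82, 82, 720]);
translate([1638, 39, 0]) cube([82, 82, 720]);
translate([39, 717, 0]) cube([82, 82, 720]);
translate([1638, 717, 0]) cube([82, 82, 720]);
translate([768, 190, 769]) {
  cube([72, 22, 572]);
  translate([740, 0, 0]) cube([72, 22, 572]);
  translate([72, 0, 0]) cube([668, 22, 72]);
  translate([72, 0, 500]) cube([668, 22, 72]);
}
translate([709, -394, 0]) {
  translate([0, 0, 392]) cube([341, 254, 37]);
  cube([42, 42, 392]);
  translate([299, 0, 0]) cube([42, 42, 392]);
  translate([0, 212, 0]) cube([42, 42, 392]);
  translate([299, 212, 0]) cube([42, 42, 392]);
}
translate([709, 978, 0]) {
  translate([0, 0, 392]) cube([341, 254, 37]);
  cube([42, 42, 392]);
  translate([299, 0, 0]) cube([42, 42, 392]);
  translate([0, 212, 0]) cube([42, 42, 392]);
  translate([299, 212, 0]) cube([42, 42, 392]);
}
translate([-481, 292, 0]) {
  translate([0, 0, 392]) cube([341, 254, 37]);
  cube([42, 42, 392]);
  translate([299, 0, 0]) cube([42, 42, 392]);
  translate([0, 212, 0]) cube([42, 42, 392]);
  translate([299, 212, 0]) cube([42, 42, 392]);
}
translate([1899, 292, 0]) {
  translate([0, 0, 392]) cube([341, 254, 37]);
  cube([42, 42, 392]);
  translate([299, 0, 0]) cube([42, 42, 392]);
  translate([0, 212, 0]) cube([42, 42, 392]);
  translate([299, 212, 0]) cube([42, 42, 392]);
}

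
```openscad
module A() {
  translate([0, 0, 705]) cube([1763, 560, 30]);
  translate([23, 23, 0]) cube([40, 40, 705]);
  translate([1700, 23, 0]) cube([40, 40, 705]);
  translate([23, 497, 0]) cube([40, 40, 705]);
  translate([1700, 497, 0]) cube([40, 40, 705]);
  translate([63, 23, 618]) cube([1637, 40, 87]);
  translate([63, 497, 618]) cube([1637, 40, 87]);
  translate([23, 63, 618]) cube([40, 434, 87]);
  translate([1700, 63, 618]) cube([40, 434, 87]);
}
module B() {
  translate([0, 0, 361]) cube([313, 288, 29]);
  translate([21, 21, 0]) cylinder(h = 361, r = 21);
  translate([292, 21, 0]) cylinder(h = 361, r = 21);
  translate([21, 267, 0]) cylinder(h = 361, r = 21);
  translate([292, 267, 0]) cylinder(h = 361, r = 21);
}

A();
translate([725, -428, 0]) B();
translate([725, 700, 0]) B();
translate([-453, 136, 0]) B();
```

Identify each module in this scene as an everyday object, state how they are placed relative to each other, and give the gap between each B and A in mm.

Each stool's nearest face is 140 mm from the table's bounding box.

A is a table. B is a stool. Three stools sit around the table at the −y, +y, −x sides. The gap between each stool and the table is 140 mm.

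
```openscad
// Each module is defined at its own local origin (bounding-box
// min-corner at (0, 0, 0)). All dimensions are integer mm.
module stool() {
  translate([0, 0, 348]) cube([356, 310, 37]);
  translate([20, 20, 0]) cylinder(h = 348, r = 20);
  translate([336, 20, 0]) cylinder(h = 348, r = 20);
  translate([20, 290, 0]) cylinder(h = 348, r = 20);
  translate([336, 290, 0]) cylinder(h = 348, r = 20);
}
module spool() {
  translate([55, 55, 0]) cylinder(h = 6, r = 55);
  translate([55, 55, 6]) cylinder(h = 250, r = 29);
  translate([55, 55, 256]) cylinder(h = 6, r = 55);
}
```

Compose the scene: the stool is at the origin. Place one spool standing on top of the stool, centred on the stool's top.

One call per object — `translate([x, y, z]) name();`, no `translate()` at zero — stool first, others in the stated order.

stool();
translate([123, 100, 385]) spool();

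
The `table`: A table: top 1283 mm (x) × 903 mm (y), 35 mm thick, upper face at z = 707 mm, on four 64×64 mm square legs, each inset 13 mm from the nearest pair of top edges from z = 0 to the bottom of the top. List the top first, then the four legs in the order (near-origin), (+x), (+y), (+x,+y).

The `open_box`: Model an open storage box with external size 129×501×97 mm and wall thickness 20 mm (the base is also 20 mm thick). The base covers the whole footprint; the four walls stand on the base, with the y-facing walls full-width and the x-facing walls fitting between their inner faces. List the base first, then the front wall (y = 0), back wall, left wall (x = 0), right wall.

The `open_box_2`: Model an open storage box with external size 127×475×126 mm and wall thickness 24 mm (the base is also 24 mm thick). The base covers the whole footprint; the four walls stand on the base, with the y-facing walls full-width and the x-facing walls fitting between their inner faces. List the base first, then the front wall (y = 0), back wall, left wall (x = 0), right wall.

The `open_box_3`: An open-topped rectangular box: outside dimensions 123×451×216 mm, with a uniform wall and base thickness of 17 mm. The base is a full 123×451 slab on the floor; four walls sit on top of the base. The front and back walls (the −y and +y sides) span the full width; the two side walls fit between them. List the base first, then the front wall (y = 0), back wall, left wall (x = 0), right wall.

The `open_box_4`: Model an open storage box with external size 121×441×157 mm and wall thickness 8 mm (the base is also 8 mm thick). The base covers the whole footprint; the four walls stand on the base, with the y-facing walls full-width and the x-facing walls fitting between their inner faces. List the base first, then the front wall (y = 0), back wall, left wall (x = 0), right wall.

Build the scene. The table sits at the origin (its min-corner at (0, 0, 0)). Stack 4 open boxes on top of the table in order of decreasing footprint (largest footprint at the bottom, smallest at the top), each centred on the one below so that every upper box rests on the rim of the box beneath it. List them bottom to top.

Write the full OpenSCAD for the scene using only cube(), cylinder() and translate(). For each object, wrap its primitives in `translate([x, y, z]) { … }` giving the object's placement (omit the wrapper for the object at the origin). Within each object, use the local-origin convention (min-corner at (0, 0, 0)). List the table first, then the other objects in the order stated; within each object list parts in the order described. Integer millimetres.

translate([0, 0, 672]) cube([1283, 903, 35]);
translate([13, 13, 0]) cube([64, 64, 672]);
translate([1206, 13, 0]) cube([64, 64, 672]);
translate([13, 826, 0]) cube([64, 64, 672]);
translate([1206, 826, 0]) cube([64, 64, 672]);
translate([577, 201, 707]) {
  cube([129, 501, 20]);
  translate([0, 0, 20]) cube([129, 20, 77]);
  translate([0, 481, 20]) cube([129, 20, 77]);
  translate([0, 20, 20]) cube([20, 461, 77]);
  translate([109, 20, 20]) cube([20, 461, 77]);
}
translate([578, 214, 804]) {
  cube([127, 475, 24]);
  translate([0, 0, 24]) cube([127, 24, 102]);
  translate([0, 451, 24]) cube([127, 24, 102]);
  translate([0, 24, 24]) cube([24, 427, 102]);
  translate([103, 24, 24]) cube([24, 427, 102]);
}
translate([580, 226, 930]) {
  cube([123, 451, 17]);
  translate([0, 0, 17]) cube([123, 17, 199]);
  translate([0, 434, 17]) cube([123, 17, 199]);
  translate([0, 17, 17]) cube([17, 417, 199]);
  translate([106, 17, 17]) cube([17, 417, 199]);
}
translate([581, 231, 1146]) {
  cube([121, 441, 8]);
  translate([0, 0, 8]) cube([121, 8, 149]);
  translate([0, 433, 8]) cube([121, 8, 149]);
  translate([0, 8, 8]) cube([8, 425, 149]);
  translate([113, 8, 8]) cube([8, 425, 149]);
}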